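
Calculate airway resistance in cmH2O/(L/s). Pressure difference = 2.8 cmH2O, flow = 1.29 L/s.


R = dP / flow
R = 2.8 / 1.29
R = 2.171 cmH2O/(L/s)


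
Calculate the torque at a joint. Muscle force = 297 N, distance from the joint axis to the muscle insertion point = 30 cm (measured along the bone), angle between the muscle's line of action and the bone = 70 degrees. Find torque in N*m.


Torque = F * d * sin(theta)   (moment arm = d*sin(theta))
d = 30 cm = 0.3 m
Torque = 297 * 0.3 * sin(70)
Torque = 83.73 N*m


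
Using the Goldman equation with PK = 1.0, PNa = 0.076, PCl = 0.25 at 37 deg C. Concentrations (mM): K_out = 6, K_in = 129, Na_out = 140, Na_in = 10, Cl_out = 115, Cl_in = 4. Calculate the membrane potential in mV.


Vm = (RT/F)*ln((PK*Ko + PNa*Nao + PCl*Cli)/(PK*Ki + PNa*Nai + PCl*Clo))
Numer = 17.64, Denom = 158.51
Vm = -58.68 mV


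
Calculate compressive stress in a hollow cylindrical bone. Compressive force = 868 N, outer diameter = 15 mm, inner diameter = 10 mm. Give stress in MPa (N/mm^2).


A = pi*(r_o^2 - r_i^2)
r_o = 7.5 mm, r_i = 5 mm
A = 98.1748 mm^2
sigma = F/A = 868 / 98.1748
sigma = 8.841 MPa


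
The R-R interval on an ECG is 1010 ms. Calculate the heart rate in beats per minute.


HR = 60 / RR_interval(s)
RR = 1010 ms = 1.01 s
HR = 60 / 1.01 = 59.41 bpm


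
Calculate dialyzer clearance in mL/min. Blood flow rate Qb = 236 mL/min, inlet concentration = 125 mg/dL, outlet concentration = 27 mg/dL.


K = Qb * (Cb_in - Cb_out) / Cb_in
K = 236 * (125 - 27) / 125
K = 185 mL/min


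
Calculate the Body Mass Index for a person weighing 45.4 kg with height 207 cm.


BMI = weight / height^2
height = 207 cm = 2.07 m
BMI = 45.4 / 2.07^2
BMI = 10.6 kg/m^2


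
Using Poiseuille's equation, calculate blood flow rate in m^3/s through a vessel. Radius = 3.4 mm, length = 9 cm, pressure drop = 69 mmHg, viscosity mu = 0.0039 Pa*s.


Q = pi*r^4*dP / (8*mu*L)
r = 0.0034 m, L = 0.09 m
dP = 69 mmHg = 9199.218 Pa
Q = 0.001375 m^3/s


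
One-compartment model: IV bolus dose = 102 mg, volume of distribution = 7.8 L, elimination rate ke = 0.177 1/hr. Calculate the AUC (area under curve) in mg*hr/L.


C0 = Dose/Vd = 102/7.8 = 13.0769 mg/L
AUC = C0/ke = 13.0769/0.177
AUC = 73.88 mg*hr/L


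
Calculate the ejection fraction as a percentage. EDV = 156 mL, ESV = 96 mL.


SV = EDV - ESV = 156 - 96 = 60 mL
EF = SV/EDV * 100 = 60/156 * 100
EF = 38.46%


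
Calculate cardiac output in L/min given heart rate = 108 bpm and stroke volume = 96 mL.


CO = HR * SV
CO = 108 * 96 / 1000
CO = 10.37 L/min


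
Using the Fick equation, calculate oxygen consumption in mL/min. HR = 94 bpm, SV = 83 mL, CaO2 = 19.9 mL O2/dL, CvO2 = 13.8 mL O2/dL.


CO = HR*SV = 94*83/1000 = 7.802 L/min
a-v O2 diff = 19.9 - 13.8 = 6.1 mL/dL
VO2 = CO * (CaO2-CvO2) * 10 dL/L
VO2 = 7.802 * 6.1 * 10
VO2 = 475.9 mL/min


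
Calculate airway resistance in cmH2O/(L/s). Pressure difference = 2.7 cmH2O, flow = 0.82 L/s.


R = dP / flow
R = 2.7 / 0.82
R = 3.293 cmH2O/(L/s)


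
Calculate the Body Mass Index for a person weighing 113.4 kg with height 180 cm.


BMI = weight / height^2
height = 180 cm = 1.8 m
BMI = 113.4 / 1.8^2
BMI = 35 kg/m^2


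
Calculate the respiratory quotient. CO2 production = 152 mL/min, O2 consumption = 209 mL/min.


RQ = VCO2 / VO2
RQ = 152 / 209
RQ = 0.7273


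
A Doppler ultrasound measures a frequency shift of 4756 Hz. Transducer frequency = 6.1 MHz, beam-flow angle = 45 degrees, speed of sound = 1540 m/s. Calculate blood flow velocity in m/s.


v = fd * c / (2 * f0 * cos(theta))
v = 4756 * 1540 / (2 * 6.1000e+06 * cos(45))
v = 0.849 m/s


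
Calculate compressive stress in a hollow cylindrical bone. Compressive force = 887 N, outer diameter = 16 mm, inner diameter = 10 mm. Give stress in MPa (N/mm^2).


A = pi*(r_o^2 - r_i^2)
r_o = 8 mm, r_i = 5 mm
A = 122.522 mm^2
sigma = F/A = 887 / 122.522
sigma = 7.24 MPa


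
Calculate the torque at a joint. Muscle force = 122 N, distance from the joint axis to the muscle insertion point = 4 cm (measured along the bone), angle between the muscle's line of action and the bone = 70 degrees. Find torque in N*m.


Torque = F * d * sin(theta)   (moment arm = d*sin(theta))
d = 4 cm = 0.04 m
Torque = 122 * 0.04 * sin(70)
Torque = 4.586 N*m


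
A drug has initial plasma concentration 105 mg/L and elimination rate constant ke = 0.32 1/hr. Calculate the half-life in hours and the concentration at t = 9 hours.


t_half = ln(2) / ke = 0.693147 / 0.32 = 2.166 hr
C(t) = C0 * exp(-ke*t) = 105 * exp(-0.32*9)
C(9) = 5.894 mg/L


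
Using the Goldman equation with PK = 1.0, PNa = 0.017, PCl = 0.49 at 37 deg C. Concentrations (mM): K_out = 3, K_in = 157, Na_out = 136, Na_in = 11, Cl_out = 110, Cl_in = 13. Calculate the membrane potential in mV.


Vm = (RT/F)*ln((PK*Ko + PNa*Nao + PCl*Cli)/(PK*Ki + PNa*Nai + PCl*Clo))
Numer = 11.682, Denom = 211.087
Vm = -77.35 mV


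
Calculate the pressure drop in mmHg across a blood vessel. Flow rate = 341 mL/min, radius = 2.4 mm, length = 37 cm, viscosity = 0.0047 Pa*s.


dP = 8*mu*L*Q / (pi*r^4)
Q = 341 mL/min = 5.68333e-06 m^3/s
dP = 758.573 Pa = 758.573 / 133.322 mmHg = 5.69 mmHg


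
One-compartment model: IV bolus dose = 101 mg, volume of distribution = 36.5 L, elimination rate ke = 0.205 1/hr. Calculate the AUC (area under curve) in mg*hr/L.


C0 = Dose/Vd = 101/36.5 = 2.76712 mg/L
AUC = C0/ke = 2.76712/0.205
AUC = 13.5 mg*hr/L


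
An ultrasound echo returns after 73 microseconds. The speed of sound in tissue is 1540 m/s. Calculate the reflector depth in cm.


depth = c * t / 2
t = 73 us = 7.3000e-05 s
depth = 1540 * 7.3000e-05 / 2
depth = 0.05621 m = 5.621 cm


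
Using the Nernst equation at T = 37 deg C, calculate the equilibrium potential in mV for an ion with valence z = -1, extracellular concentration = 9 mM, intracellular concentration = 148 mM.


E = (RT/(zF)) * ln(C_out/C_in)
T = 37 + 273.15 = 310.15 K
E = (8.314 * 310.15 / (-1 * 96485)) * ln(9/148)
E = 74.83 mV


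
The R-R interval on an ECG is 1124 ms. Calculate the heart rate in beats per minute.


HR = 60 / RR_interval(s)
RR = 1124 ms = 1.124 s
HR = 60 / 1.124 = 53.38 bpm


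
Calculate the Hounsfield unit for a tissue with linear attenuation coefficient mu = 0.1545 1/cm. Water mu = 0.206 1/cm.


HU = ((mu_tissue - mu_water) / mu_water) * 1000
HU = ((0.1545 - 0.206) / 0.206) * 1000
HU = -250


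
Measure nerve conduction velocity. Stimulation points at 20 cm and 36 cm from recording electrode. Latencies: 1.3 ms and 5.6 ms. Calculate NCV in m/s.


Distance = (36 - 20) / 100 = 0.16 m
dt = (5.6 - 1.3) / 1000 = 0.0043 s
NCV = dist / dt = 37.21 m/s


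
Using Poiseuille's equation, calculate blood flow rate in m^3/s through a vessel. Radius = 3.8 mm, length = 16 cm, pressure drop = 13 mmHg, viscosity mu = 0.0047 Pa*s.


Q = pi*r^4*dP / (8*mu*L)
r = 0.0038 m, L = 0.16 m
dP = 13 mmHg = 1733.186 Pa
Q = 1.8872e-04 m^3/s


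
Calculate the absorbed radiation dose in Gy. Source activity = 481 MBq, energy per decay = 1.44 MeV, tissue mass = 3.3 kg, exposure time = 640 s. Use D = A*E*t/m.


A = 481 MBq = 4.8100e+08 Bq
E = 1.44 MeV = 2.30688e-13 J
D = A*E*t/m = 4.8100e+08*2.30688e-13*640/3.3
D = 0.02152 Gy


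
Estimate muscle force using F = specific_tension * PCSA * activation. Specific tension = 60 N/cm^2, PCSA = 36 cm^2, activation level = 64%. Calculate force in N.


F = sigma * PCSA * activation
F = 60 * 36 * 0.64
F = 1382 N


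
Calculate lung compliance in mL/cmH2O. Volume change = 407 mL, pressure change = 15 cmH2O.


C = dV / dP
C = 407 / 15
C = 27.13 mL/cmH2O


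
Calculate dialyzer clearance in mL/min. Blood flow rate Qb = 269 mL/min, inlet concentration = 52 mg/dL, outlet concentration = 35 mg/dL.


K = Qb * (Cb_in - Cb_out) / Cb_in
K = 269 * (52 - 35) / 52
K = 87.94 mL/min


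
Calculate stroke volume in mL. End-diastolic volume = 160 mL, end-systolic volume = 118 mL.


SV = EDV - ESV
SV = 160 - 118
SV = 42 mL


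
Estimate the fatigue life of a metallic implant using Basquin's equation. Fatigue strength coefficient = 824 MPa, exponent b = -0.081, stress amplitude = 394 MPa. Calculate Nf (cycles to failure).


sigma_a = sigma_f' * (2Nf)^b
2Nf = (sigma_a/sigma_f')^(1/b)
2Nf = (394/824)^(1/-0.081)
2Nf = 9035.2078
Nf = 4518


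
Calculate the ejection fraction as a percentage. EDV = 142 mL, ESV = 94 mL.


SV = EDV - ESV = 142 - 94 = 48 mL
EF = SV/EDV * 100 = 48/142 * 100
EF = 33.8%


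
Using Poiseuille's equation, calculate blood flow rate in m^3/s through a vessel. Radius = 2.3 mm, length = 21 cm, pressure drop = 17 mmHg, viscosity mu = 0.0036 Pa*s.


Q = pi*r^4*dP / (8*mu*L)
r = 0.0023 m, L = 0.21 m
dP = 17 mmHg = 2266.474 Pa
Q = 3.2946e-05 m^3/s


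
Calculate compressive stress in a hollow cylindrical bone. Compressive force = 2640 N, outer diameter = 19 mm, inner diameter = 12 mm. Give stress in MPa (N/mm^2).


A = pi*(r_o^2 - r_i^2)
r_o = 9.5 mm, r_i = 6 mm
A = 170.431 mm^2
sigma = F/A = 2640 / 170.431
sigma = 15.49 MPa


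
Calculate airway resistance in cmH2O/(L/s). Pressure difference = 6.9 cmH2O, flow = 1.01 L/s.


R = dP / flow
R = 6.9 / 1.01
R = 6.832 cmH2O/(L/s)


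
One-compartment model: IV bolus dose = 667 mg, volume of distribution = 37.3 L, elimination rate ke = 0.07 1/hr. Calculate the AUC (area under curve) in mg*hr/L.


C0 = Dose/Vd = 667/37.3 = 17.882 mg/L
AUC = C0/ke = 17.882/0.07
AUC = 255.5 mg*hr/L


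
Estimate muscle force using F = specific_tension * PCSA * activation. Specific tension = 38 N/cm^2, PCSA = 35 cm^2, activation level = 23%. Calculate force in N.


F = sigma * PCSA * activation
F = 38 * 35 * 0.23
F = 305.9 N


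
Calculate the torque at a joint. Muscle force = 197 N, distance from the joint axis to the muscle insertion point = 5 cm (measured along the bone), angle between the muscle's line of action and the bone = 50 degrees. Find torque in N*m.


Torque = F * d * sin(theta)   (moment arm = d*sin(theta))
d = 5 cm = 0.05 m
Torque = 197 * 0.05 * sin(50)
Torque = 7.546 N*m


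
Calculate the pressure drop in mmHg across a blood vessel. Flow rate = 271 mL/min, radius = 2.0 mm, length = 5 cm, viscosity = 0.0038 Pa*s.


dP = 8*mu*L*Q / (pi*r^4)
Q = 271 mL/min = 4.51667e-06 m^3/s
dP = 136.582 Pa = 136.582 / 133.322 mmHg = 1.024 mmHg


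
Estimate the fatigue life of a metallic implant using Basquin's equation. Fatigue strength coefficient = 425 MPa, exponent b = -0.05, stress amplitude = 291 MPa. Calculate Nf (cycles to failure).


sigma_a = sigma_f' * (2Nf)^b
2Nf = (sigma_a/sigma_f')^(1/b)
2Nf = (291/425)^(1/-0.05)
2Nf = 1949.4802
Nf = 974.7


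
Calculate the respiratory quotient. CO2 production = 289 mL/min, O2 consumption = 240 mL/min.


RQ = VCO2 / VO2
RQ = 289 / 240
RQ = 1.204


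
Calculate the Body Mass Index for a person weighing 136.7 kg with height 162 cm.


BMI = weight / height^2
height = 162 cm = 1.62 m
BMI = 136.7 / 1.62^2
BMI = 52.09 kg/m^2


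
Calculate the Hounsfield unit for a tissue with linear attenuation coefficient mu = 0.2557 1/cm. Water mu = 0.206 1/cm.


HU = ((mu_tissue - mu_water) / mu_water) * 1000
HU = ((0.2557 - 0.206) / 0.206) * 1000
HU = 241.3


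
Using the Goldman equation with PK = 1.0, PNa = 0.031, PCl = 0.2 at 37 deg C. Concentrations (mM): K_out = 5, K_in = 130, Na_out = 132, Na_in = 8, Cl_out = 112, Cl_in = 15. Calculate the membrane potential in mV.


Vm = (RT/F)*ln((PK*Ko + PNa*Nao + PCl*Cli)/(PK*Ki + PNa*Nai + PCl*Clo))
Numer = 12.092, Denom = 152.648
Vm = -67.76 mV


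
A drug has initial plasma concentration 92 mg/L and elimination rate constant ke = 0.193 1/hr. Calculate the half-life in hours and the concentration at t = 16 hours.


t_half = ln(2) / ke = 0.693147 / 0.193 = 3.591 hr
C(t) = C0 * exp(-ke*t) = 92 * exp(-0.193*16)
C(16) = 4.195 mg/L


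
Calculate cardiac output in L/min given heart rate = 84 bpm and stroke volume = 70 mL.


CO = HR * SV
CO = 84 * 70 / 1000
CO = 5.88 L/min


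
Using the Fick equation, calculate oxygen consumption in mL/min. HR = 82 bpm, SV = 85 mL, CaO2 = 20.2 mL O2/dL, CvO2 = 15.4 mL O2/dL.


CO = HR*SV = 82*85/1000 = 6.97 L/min
a-v O2 diff = 20.2 - 15.4 = 4.8 mL/dL
VO2 = CO * (CaO2-CvO2) * 10 dL/L
VO2 = 6.97 * 4.8 * 10
VO2 = 334.6 mL/min


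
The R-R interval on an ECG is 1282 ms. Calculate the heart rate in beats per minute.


HR = 60 / RR_interval(s)
RR = 1282 ms = 1.282 s
HR = 60 / 1.282 = 46.8 bpm


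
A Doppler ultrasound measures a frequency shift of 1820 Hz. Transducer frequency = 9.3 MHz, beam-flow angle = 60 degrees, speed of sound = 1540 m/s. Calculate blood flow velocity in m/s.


v = fd * c / (2 * f0 * cos(theta))
v = 1820 * 1540 / (2 * 9.3000e+06 * cos(60))
v = 0.3014 m/s


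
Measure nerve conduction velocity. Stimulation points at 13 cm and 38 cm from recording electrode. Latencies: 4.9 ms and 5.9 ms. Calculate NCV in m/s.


Distance = (38 - 13) / 100 = 0.25 m
dt = (5.9 - 4.9) / 1000 = 0.001 s
NCV = dist / dt = 250 m/s


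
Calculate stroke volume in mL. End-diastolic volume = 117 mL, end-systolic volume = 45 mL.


SV = EDV - ESV
SV = 117 - 45
SV = 72 mL


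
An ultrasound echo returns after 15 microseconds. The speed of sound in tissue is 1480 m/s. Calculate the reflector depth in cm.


depth = c * t / 2
t = 15 us = 1.5000e-05 s
depth = 1480 * 1.5000e-05 / 2
depth = 0.0111 m = 1.11 cm


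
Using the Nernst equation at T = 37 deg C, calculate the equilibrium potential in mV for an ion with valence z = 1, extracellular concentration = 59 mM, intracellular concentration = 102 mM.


E = (RT/(zF)) * ln(C_out/C_in)
T = 37 + 273.15 = 310.15 K
E = (8.314 * 310.15 / (1 * 96485)) * ln(59/102)
E = -14.63 mV


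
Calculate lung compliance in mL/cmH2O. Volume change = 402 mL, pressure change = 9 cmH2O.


C = dV / dP
C = 402 / 9
C = 44.67 mL/cmH2O


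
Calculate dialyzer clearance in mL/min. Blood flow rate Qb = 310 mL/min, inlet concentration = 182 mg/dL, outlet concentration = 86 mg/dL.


K = Qb * (Cb_in - Cb_out) / Cb_in
K = 310 * (182 - 86) / 182
K = 163.5 mL/min


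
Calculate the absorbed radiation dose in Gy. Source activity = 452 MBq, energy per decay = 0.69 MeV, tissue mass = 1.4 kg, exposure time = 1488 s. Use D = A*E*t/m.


A = 452 MBq = 4.5200e+08 Bq
E = 0.69 MeV = 1.10538e-13 J
D = A*E*t/m = 4.5200e+08*1.10538e-13*1488/1.4
D = 0.0531 Gy


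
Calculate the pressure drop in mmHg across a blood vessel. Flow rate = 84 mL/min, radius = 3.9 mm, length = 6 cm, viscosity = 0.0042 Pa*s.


dP = 8*mu*L*Q / (pi*r^4)
Q = 84 mL/min = 1.4e-06 m^3/s
dP = 3.88338 Pa = 3.88338 / 133.322 mmHg = 0.02913 mmHg


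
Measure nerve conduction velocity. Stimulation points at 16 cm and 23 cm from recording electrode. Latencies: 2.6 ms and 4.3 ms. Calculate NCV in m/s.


Distance = (23 - 16) / 100 = 0.07 m
dt = (4.3 - 2.6) / 1000 = 0.0017 s
NCV = dist / dt = 41.18 m/s


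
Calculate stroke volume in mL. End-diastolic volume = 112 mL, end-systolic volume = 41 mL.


SV = EDV - ESV
SV = 112 - 41
SV = 71 mL


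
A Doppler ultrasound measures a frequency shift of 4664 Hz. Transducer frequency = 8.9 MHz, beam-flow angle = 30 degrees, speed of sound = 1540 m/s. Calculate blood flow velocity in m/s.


v = fd * c / (2 * f0 * cos(theta))
v = 4664 * 1540 / (2 * 8.9000e+06 * cos(30))
v = 0.4659 m/s


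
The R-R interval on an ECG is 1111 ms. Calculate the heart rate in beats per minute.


HR = 60 / RR_interval(s)
RR = 1111 ms = 1.111 s
HR = 60 / 1.111 = 54.01 bpm


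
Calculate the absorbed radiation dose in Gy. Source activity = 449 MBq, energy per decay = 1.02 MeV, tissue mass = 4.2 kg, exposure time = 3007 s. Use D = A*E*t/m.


A = 449 MBq = 4.4900e+08 Bq
E = 1.02 MeV = 1.63404e-13 J
D = A*E*t/m = 4.4900e+08*1.63404e-13*3007/4.2
D = 0.05253 Gy


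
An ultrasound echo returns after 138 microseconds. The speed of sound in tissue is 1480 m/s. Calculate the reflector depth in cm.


depth = c * t / 2
t = 138 us = 1.3800e-04 s
depth = 1480 * 1.3800e-04 / 2
depth = 0.10212 m = 10.212 cm


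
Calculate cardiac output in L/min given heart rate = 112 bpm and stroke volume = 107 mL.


CO = HR * SV
CO = 112 * 107 / 1000
CO = 11.98 L/min


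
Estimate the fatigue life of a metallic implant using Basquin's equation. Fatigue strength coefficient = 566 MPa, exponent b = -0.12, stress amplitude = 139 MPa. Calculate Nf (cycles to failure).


sigma_a = sigma_f' * (2Nf)^b
2Nf = (sigma_a/sigma_f')^(1/b)
2Nf = (139/566)^(1/-0.12)
2Nf = 120692.49
Nf = 6.035e+04


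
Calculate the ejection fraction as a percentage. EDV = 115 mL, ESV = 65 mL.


SV = EDV - ESV = 115 - 65 = 50 mL
EF = SV/EDV * 100 = 50/115 * 100
EF = 43.48%


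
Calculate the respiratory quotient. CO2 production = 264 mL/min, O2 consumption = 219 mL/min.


RQ = VCO2 / VO2
RQ = 264 / 219
RQ = 1.205


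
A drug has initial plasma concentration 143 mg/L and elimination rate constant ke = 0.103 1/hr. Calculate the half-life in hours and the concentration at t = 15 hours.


t_half = ln(2) / ke = 0.693147 / 0.103 = 6.73 hr
C(t) = C0 * exp(-ke*t) = 143 * exp(-0.103*15)
C(15) = 30.5 mg/L


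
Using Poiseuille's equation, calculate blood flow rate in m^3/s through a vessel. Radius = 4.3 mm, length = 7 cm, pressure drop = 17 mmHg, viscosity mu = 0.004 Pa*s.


Q = pi*r^4*dP / (8*mu*L)
r = 0.0043 m, L = 0.07 m
dP = 17 mmHg = 2266.474 Pa
Q = 0.001087 m^3/s


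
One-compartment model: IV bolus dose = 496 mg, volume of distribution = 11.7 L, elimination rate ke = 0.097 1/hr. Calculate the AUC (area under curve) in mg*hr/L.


C0 = Dose/Vd = 496/11.7 = 42.3932 mg/L
AUC = C0/ke = 42.3932/0.097
AUC = 437 mg*hr/L


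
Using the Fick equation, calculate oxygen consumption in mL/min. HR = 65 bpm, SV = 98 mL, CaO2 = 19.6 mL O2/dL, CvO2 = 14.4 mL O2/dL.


CO = HR*SV = 65*98/1000 = 6.37 L/min
a-v O2 diff = 19.6 - 14.4 = 5.2 mL/dL
VO2 = CO * (CaO2-CvO2) * 10 dL/L
VO2 = 6.37 * 5.2 * 10
VO2 = 331.2 mL/min


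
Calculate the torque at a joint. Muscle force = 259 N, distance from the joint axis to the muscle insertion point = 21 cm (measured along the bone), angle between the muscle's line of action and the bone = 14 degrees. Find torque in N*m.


Torque = F * d * sin(theta)   (moment arm = d*sin(theta))
d = 21 cm = 0.21 m
Torque = 259 * 0.21 * sin(14)
Torque = 13.16 N*m


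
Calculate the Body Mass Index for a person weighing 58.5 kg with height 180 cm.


BMI = weight / height^2
height = 180 cm = 1.8 m
BMI = 58.5 / 1.8^2
BMI = 18.06 kg/m^2


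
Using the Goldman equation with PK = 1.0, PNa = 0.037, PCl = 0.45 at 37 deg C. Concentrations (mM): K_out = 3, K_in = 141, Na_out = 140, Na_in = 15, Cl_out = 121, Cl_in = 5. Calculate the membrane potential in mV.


Vm = (RT/F)*ln((PK*Ko + PNa*Nao + PCl*Cli)/(PK*Ki + PNa*Nai + PCl*Clo))
Numer = 10.43, Denom = 196.005
Vm = -78.4 mV


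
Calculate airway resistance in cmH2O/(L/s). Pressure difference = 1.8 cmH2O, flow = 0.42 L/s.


R = dP / flow
R = 1.8 / 0.42
R = 4.286 cmH2O/(L/s)


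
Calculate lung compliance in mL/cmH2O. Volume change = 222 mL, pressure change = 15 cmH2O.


C = dV / dP
C = 222 / 15
C = 14.8 mL/cmH2O


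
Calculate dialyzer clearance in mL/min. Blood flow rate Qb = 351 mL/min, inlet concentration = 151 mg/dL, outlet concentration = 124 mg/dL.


K = Qb * (Cb_in - Cb_out) / Cb_in
K = 351 * (151 - 124) / 151
K = 62.76 mL/min


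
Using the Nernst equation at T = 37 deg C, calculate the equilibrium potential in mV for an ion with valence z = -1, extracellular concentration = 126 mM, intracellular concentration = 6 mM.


E = (RT/(zF)) * ln(C_out/C_in)
T = 37 + 273.15 = 310.15 K
E = (8.314 * 310.15 / (-1 * 96485)) * ln(126/6)
E = -81.37 mV


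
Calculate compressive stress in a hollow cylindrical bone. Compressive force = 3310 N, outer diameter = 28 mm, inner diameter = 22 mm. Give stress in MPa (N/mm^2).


A = pi*(r_o^2 - r_i^2)
r_o = 14 mm, r_i = 11 mm
A = 235.619 mm^2
sigma = F/A = 3310 / 235.619
sigma = 14.05 MPa


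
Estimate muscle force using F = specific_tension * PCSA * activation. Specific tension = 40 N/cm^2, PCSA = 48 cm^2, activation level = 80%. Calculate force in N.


F = sigma * PCSA * activation
F = 40 * 48 * 0.8
F = 1536 N


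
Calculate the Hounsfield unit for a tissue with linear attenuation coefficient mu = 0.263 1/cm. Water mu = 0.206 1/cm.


HU = ((mu_tissue - mu_water) / mu_water) * 1000
HU = ((0.263 - 0.206) / 0.206) * 1000
HU = 276.7


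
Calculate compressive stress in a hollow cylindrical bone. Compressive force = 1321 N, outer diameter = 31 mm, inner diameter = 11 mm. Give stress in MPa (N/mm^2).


A = pi*(r_o^2 - r_i^2)
r_o = 15.5 mm, r_i = 5.5 mm
A = 659.734 mm^2
sigma = F/A = 1321 / 659.734
sigma = 2.002 MPa


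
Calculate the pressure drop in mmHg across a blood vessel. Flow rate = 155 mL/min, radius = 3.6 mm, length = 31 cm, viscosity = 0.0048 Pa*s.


dP = 8*mu*L*Q / (pi*r^4)
Q = 155 mL/min = 2.58333e-06 m^3/s
dP = 58.2791 Pa = 58.2791 / 133.322 mmHg = 0.4371 mmHg


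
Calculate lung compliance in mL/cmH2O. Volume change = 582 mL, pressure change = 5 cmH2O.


C = dV / dP
C = 582 / 5
C = 116.4 mL/cmH2O


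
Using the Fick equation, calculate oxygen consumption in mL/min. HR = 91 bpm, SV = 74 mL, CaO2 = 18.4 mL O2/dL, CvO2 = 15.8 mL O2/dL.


CO = HR*SV = 91*74/1000 = 6.734 L/min
a-v O2 diff = 18.4 - 15.8 = 2.6 mL/dL
VO2 = CO * (CaO2-CvO2) * 10 dL/L
VO2 = 6.734 * 2.6 * 10
VO2 = 175.1 mL/min


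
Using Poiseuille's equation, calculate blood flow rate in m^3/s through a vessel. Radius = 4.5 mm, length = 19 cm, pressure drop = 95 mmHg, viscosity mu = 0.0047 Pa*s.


Q = pi*r^4*dP / (8*mu*L)
r = 0.0045 m, L = 0.19 m
dP = 95 mmHg = 12665.59 Pa
Q = 0.002284 m^3/s


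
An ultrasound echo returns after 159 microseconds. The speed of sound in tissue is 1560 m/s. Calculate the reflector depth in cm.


depth = c * t / 2
t = 159 us = 1.5900e-04 s
depth = 1560 * 1.5900e-04 / 2
depth = 0.12402 m = 12.402 cm


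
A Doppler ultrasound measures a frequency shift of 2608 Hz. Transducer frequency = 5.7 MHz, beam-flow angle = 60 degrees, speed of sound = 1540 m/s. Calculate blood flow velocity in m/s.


v = fd * c / (2 * f0 * cos(theta))
v = 2608 * 1540 / (2 * 5.7000e+06 * cos(60))
v = 0.7046 m/s


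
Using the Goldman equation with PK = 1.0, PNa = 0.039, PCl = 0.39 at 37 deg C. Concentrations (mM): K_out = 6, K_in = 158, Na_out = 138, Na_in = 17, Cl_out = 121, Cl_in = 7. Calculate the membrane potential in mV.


Vm = (RT/F)*ln((PK*Ko + PNa*Nao + PCl*Cli)/(PK*Ki + PNa*Nai + PCl*Clo))
Numer = 14.112, Denom = 205.853
Vm = -71.63 mV


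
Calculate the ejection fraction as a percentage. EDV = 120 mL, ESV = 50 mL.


SV = EDV - ESV = 120 - 50 = 70 mL
EF = SV/EDV * 100 = 70/120 * 100
EF = 58.33%


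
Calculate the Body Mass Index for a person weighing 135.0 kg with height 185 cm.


BMI = weight / height^2
height = 185 cm = 1.85 m
BMI = 135.0 / 1.85^2
BMI = 39.44 kg/m^2


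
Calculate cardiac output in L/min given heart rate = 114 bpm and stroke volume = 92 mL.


CO = HR * SV
CO = 114 * 92 / 1000
CO = 10.49 L/min


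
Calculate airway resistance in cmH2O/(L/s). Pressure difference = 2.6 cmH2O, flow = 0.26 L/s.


R = dP / flow
R = 2.6 / 0.26
R = 10 cmH2O/(L/s)


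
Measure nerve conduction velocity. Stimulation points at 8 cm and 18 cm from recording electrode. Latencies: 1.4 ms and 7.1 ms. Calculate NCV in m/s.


Distance = (18 - 8) / 100 = 0.1 m
dt = (7.1 - 1.4) / 1000 = 0.0057 s
NCV = dist / dt = 17.54 m/s


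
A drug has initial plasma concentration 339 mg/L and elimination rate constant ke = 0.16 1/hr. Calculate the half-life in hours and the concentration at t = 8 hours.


t_half = ln(2) / ke = 0.693147 / 0.16 = 4.332 hr
C(t) = C0 * exp(-ke*t) = 339 * exp(-0.16*8)
C(8) = 94.25 mg/L


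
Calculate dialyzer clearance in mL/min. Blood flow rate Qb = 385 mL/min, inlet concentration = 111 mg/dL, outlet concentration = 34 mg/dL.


K = Qb * (Cb_in - Cb_out) / Cb_in
K = 385 * (111 - 34) / 111
K = 267.1 mL/min


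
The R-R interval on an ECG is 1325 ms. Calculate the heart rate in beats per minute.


HR = 60 / RR_interval(s)
RR = 1325 ms = 1.325 s
HR = 60 / 1.325 = 45.28 bpm


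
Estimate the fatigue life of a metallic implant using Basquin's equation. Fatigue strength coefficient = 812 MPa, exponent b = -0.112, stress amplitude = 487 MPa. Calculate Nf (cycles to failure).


sigma_a = sigma_f' * (2Nf)^b
2Nf = (sigma_a/sigma_f')^(1/b)
2Nf = (487/812)^(1/-0.112)
2Nf = 96.025049
Nf = 48.01


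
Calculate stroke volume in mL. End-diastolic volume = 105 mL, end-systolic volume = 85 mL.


SV = EDV - ESV
SV = 105 - 85
SV = 20 mL


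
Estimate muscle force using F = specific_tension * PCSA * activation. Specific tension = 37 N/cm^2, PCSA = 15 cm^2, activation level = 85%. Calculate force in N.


F = sigma * PCSA * activation
F = 37 * 15 * 0.85
F = 471.8 N


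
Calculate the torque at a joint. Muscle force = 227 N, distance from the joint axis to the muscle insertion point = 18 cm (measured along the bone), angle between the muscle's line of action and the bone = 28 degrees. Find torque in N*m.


Torque = F * d * sin(theta)   (moment arm = d*sin(theta))
d = 18 cm = 0.18 m
Torque = 227 * 0.18 * sin(28)
Torque = 19.18 N*m


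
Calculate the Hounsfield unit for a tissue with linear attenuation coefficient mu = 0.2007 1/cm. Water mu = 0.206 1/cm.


HU = ((mu_tissue - mu_water) / mu_water) * 1000
HU = ((0.2007 - 0.206) / 0.206) * 1000
HU = -25.73


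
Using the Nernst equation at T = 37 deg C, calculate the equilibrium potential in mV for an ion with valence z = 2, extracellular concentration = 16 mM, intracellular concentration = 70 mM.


E = (RT/(zF)) * ln(C_out/C_in)
T = 37 + 273.15 = 310.15 K
E = (8.314 * 310.15 / (2 * 96485)) * ln(16/70)
E = -19.72 mV


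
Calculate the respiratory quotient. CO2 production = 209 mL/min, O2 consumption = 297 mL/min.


RQ = VCO2 / VO2
RQ = 209 / 297
RQ = 0.7037


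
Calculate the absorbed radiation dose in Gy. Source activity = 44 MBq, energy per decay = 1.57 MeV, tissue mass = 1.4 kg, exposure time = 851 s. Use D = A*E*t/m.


A = 44 MBq = 4.4000e+07 Bq
E = 1.57 MeV = 2.51514e-13 J
D = A*E*t/m = 4.4000e+07*2.51514e-13*851/1.4
D = 0.006727 Gy


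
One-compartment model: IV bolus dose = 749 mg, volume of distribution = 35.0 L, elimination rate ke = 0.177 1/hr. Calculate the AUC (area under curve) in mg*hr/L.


C0 = Dose/Vd = 749/35.0 = 21.4 mg/L
AUC = C0/ke = 21.4/0.177
AUC = 120.9 mg*hr/L


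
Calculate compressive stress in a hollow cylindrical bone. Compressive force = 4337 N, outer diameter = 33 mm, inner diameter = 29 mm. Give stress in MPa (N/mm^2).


A = pi*(r_o^2 - r_i^2)
r_o = 16.5 mm, r_i = 14.5 mm
A = 194.779 mm^2
sigma = F/A = 4337 / 194.779
sigma = 22.27 MPa


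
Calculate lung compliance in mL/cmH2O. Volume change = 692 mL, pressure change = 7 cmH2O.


C = dV / dP
C = 692 / 7
C = 98.86 mL/cmH2O


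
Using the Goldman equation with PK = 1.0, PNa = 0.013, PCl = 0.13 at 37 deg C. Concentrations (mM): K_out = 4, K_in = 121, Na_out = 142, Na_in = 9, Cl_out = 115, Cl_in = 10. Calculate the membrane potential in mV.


Vm = (RT/F)*ln((PK*Ko + PNa*Nao + PCl*Cli)/(PK*Ki + PNa*Nai + PCl*Clo))
Numer = 7.146, Denom = 136.067
Vm = -78.75 mV


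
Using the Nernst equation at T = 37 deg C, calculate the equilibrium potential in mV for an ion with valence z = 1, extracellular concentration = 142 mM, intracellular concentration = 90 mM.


E = (RT/(zF)) * ln(C_out/C_in)
T = 37 + 273.15 = 310.15 K
E = (8.314 * 310.15 / (1 * 96485)) * ln(142/90)
E = 12.19 mV


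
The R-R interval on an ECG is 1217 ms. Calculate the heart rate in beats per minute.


HR = 60 / RR_interval(s)
RR = 1217 ms = 1.217 s
HR = 60 / 1.217 = 49.3 bpm


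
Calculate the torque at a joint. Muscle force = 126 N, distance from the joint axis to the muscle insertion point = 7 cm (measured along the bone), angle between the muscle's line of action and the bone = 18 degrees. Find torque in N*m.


Torque = F * d * sin(theta)   (moment arm = d*sin(theta))
d = 7 cm = 0.07 m
Torque = 126 * 0.07 * sin(18)
Torque = 2.726 N*m


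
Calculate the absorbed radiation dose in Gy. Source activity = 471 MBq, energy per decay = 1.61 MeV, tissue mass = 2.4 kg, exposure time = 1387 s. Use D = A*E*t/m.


A = 471 MBq = 4.7100e+08 Bq
E = 1.61 MeV = 2.57922e-13 J
D = A*E*t/m = 4.7100e+08*2.57922e-13*1387/2.4
D = 0.07021 Gy


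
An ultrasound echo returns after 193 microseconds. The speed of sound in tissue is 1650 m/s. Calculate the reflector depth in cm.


depth = c * t / 2
t = 193 us = 1.9300e-04 s
depth = 1650 * 1.9300e-04 / 2
depth = 0.159225 m = 15.9225 cm


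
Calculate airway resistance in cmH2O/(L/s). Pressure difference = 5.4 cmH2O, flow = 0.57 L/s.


R = dP / flow
R = 5.4 / 0.57
R = 9.474 cmH2O/(L/s)


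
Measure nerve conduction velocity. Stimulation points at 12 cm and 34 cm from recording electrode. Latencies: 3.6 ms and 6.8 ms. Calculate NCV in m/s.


Distance = (34 - 12) / 100 = 0.22 m
dt = (6.8 - 3.6) / 1000 = 0.0032 s
NCV = dist / dt = 68.75 m/s


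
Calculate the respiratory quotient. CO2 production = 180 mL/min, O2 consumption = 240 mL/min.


RQ = VCO2 / VO2
RQ = 180 / 240
RQ = 0.75


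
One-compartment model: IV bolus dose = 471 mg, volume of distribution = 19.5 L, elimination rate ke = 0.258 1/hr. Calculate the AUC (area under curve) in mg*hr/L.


C0 = Dose/Vd = 471/19.5 = 24.1538 mg/L
AUC = C0/ke = 24.1538/0.258
AUC = 93.62 mg*hr/L


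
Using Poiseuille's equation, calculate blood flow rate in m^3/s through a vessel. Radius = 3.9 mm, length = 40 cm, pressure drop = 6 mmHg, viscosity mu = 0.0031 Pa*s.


Q = pi*r^4*dP / (8*mu*L)
r = 0.0039 m, L = 0.4 m
dP = 6 mmHg = 799.932 Pa
Q = 5.8607e-05 m^3/s


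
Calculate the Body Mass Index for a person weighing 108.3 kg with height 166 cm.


BMI = weight / height^2
height = 166 cm = 1.66 m
BMI = 108.3 / 1.66^2
BMI = 39.3 kg/m^2


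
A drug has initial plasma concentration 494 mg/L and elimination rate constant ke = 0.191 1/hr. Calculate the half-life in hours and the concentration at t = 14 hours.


t_half = ln(2) / ke = 0.693147 / 0.191 = 3.629 hr
C(t) = C0 * exp(-ke*t) = 494 * exp(-0.191*14)
C(14) = 34.07 mg/L


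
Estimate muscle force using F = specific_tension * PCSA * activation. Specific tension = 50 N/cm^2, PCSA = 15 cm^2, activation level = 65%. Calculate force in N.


F = sigma * PCSA * activation
F = 50 * 15 * 0.65
F = 487.5 N


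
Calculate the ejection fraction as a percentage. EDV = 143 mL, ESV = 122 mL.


SV = EDV - ESV = 143 - 122 = 21 mL
EF = SV/EDV * 100 = 21/143 * 100
EF = 14.69%


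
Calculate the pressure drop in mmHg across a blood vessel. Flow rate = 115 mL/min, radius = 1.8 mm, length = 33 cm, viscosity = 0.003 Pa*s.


dP = 8*mu*L*Q / (pi*r^4)
Q = 115 mL/min = 1.91667e-06 m^3/s
dP = 460.291 Pa = 460.291 / 133.322 mmHg = 3.452 mmHg


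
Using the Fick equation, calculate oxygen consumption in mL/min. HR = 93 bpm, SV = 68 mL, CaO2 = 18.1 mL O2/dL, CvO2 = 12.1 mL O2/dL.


CO = HR*SV = 93*68/1000 = 6.324 L/min
a-v O2 diff = 18.1 - 12.1 = 6 mL/dL
VO2 = CO * (CaO2-CvO2) * 10 dL/L
VO2 = 6.324 * 6 * 10
VO2 = 379.4 mL/min


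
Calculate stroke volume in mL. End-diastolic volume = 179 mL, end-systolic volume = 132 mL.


SV = EDV - ESV
SV = 179 - 132
SV = 47 mL


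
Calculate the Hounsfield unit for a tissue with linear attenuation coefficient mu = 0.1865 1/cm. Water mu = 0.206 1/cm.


HU = ((mu_tissue - mu_water) / mu_water) * 1000
HU = ((0.1865 - 0.206) / 0.206) * 1000
HU = -94.66


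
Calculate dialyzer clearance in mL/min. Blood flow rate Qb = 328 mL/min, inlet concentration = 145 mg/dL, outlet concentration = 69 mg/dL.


K = Qb * (Cb_in - Cb_out) / Cb_in
K = 328 * (145 - 69) / 145
K = 171.9 mL/min


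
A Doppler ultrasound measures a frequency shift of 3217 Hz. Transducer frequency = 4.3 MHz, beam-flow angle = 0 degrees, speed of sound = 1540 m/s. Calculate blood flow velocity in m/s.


v = fd * c / (2 * f0 * cos(theta))
v = 3217 * 1540 / (2 * 4.3000e+06 * cos(0))
v = 0.5761 m/s


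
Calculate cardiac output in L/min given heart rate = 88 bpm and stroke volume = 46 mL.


CO = HR * SV
CO = 88 * 46 / 1000
CO = 4.048 L/min


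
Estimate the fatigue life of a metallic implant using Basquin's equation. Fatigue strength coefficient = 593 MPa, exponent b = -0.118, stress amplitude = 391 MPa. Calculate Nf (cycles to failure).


sigma_a = sigma_f' * (2Nf)^b
2Nf = (sigma_a/sigma_f')^(1/b)
2Nf = (391/593)^(1/-0.118)
2Nf = 34.108598
Nf = 17.05


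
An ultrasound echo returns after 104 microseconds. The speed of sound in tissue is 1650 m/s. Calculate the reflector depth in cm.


depth = c * t / 2
t = 104 us = 1.0400e-04 s
depth = 1650 * 1.0400e-04 / 2
depth = 0.0858 m = 8.58 cm


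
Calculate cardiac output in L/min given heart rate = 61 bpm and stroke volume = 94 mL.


CO = HR * SV
CO = 61 * 94 / 1000
CO = 5.734 L/min


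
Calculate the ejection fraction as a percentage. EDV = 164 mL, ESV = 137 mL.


SV = EDV - ESV = 164 - 137 = 27 mL
EF = SV/EDV * 100 = 27/164 * 100
EF = 16.46%


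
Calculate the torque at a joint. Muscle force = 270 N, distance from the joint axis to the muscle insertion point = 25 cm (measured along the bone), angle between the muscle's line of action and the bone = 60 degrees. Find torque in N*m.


Torque = F * d * sin(theta)   (moment arm = d*sin(theta))
d = 25 cm = 0.25 m
Torque = 270 * 0.25 * sin(60)
Torque = 58.46 N*m


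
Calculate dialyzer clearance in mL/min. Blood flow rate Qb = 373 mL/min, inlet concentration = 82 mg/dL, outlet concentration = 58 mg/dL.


K = Qb * (Cb_in - Cb_out) / Cb_in
K = 373 * (82 - 58) / 82
K = 109.2 mL/min


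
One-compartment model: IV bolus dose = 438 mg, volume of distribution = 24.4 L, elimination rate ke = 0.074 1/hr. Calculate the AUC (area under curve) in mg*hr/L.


C0 = Dose/Vd = 438/24.4 = 17.9508 mg/L
AUC = C0/ke = 17.9508/0.074
AUC = 242.6 mg*hr/L


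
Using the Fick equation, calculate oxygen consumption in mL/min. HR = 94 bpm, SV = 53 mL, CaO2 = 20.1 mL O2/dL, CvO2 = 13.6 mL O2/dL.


CO = HR*SV = 94*53/1000 = 4.982 L/min
a-v O2 diff = 20.1 - 13.6 = 6.5 mL/dL
VO2 = CO * (CaO2-CvO2) * 10 dL/L
VO2 = 4.982 * 6.5 * 10
VO2 = 323.8 mL/min


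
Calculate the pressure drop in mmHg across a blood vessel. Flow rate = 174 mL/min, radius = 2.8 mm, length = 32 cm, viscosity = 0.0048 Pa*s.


dP = 8*mu*L*Q / (pi*r^4)
Q = 174 mL/min = 2.9e-06 m^3/s
dP = 184.543 Pa = 184.543 / 133.322 mmHg = 1.384 mmHg


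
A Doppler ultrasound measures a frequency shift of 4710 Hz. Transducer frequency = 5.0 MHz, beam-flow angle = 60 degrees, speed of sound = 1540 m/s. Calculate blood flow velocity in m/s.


v = fd * c / (2 * f0 * cos(theta))
v = 4710 * 1540 / (2 * 5.0000e+06 * cos(60))
v = 1.451 m/s


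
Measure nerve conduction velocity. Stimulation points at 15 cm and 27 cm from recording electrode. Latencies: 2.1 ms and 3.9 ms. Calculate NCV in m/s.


Distance = (27 - 15) / 100 = 0.12 m
dt = (3.9 - 2.1) / 1000 = 0.0018 s
NCV = dist / dt = 66.67 m/s


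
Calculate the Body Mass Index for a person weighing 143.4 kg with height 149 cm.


BMI = weight / height^2
height = 149 cm = 1.49 m
BMI = 143.4 / 1.49^2
BMI = 64.59 kg/m^2


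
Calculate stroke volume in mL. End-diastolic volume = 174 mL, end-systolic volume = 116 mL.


SV = EDV - ESV
SV = 174 - 116
SV = 58 mL


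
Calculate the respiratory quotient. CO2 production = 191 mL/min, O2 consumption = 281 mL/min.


RQ = VCO2 / VO2
RQ = 191 / 281
RQ = 0.6797


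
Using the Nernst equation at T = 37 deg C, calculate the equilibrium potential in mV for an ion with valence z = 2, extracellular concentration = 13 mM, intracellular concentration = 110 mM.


E = (RT/(zF)) * ln(C_out/C_in)
T = 37 + 273.15 = 310.15 K
E = (8.314 * 310.15 / (2 * 96485)) * ln(13/110)
E = -28.54 mV


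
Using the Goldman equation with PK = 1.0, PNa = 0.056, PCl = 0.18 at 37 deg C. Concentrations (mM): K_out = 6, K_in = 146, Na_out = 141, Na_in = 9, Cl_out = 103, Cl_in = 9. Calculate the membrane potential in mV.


Vm = (RT/F)*ln((PK*Ko + PNa*Nao + PCl*Cli)/(PK*Ki + PNa*Nai + PCl*Clo))
Numer = 15.516, Denom = 165.044
Vm = -63.19 mV


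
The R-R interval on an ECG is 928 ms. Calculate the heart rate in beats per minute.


HR = 60 / RR_interval(s)
RR = 928 ms = 0.928 s
HR = 60 / 0.928 = 64.66 bpm


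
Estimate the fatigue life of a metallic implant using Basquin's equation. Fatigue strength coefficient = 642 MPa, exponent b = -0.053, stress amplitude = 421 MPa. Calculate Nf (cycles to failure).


sigma_a = sigma_f' * (2Nf)^b
2Nf = (sigma_a/sigma_f')^(1/b)
2Nf = (421/642)^(1/-0.053)
2Nf = 2868.1542
Nf = 1434


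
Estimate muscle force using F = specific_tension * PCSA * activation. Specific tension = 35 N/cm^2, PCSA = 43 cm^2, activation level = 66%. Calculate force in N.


F = sigma * PCSA * activation
F = 35 * 43 * 0.66
F = 993.3 N


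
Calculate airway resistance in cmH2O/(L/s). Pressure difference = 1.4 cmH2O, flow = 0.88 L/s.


R = dP / flow
R = 1.4 / 0.88
R = 1.591 cmH2O/(L/s)


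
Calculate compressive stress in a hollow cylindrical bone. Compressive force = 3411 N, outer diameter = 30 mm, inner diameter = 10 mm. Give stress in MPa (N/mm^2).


A = pi*(r_o^2 - r_i^2)
r_o = 15 mm, r_i = 5 mm
A = 628.319 mm^2
sigma = F/A = 3411 / 628.319
sigma = 5.429 MPa


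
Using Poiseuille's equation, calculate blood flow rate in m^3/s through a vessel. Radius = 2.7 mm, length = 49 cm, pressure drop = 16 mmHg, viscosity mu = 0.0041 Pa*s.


Q = pi*r^4*dP / (8*mu*L)
r = 0.0027 m, L = 0.49 m
dP = 16 mmHg = 2133.152 Pa
Q = 2.2159e-05 m^3/s


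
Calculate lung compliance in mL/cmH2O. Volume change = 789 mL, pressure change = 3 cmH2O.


C = dV / dP
C = 789 / 3
C = 263 mL/cmH2O


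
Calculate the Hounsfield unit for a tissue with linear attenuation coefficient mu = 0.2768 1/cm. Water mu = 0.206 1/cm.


HU = ((mu_tissue - mu_water) / mu_water) * 1000
HU = ((0.2768 - 0.206) / 0.206) * 1000
HU = 343.7


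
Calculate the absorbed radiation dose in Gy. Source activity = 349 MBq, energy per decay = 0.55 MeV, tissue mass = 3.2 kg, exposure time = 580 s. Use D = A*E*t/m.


A = 349 MBq = 3.4900e+08 Bq
E = 0.55 MeV = 8.811e-14 J
D = A*E*t/m = 3.4900e+08*8.811e-14*580/3.2
D = 0.005574 Gy


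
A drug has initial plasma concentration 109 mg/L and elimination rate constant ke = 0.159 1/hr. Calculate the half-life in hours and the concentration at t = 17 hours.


t_half = ln(2) / ke = 0.693147 / 0.159 = 4.359 hr
C(t) = C0 * exp(-ke*t) = 109 * exp(-0.159*17)
C(17) = 7.303 mg/L


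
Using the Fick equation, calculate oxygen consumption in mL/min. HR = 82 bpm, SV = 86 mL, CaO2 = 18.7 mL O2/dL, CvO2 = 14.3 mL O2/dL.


CO = HR*SV = 82*86/1000 = 7.052 L/min
a-v O2 diff = 18.7 - 14.3 = 4.4 mL/dL
VO2 = CO * (CaO2-CvO2) * 10 dL/L
VO2 = 7.052 * 4.4 * 10
VO2 = 310.3 mL/min


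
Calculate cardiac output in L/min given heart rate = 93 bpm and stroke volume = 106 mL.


CO = HR * SV
CO = 93 * 106 / 1000
CO = 9.858 L/min


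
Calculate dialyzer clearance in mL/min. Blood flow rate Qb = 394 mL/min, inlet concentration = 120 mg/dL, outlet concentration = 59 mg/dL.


K = Qb * (Cb_in - Cb_out) / Cb_in
K = 394 * (120 - 59) / 120
K = 200.3 mL/min


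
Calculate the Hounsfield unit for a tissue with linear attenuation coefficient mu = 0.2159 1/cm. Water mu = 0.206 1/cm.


HU = ((mu_tissue - mu_water) / mu_water) * 1000
HU = ((0.2159 - 0.206) / 0.206) * 1000
HU = 48.06
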